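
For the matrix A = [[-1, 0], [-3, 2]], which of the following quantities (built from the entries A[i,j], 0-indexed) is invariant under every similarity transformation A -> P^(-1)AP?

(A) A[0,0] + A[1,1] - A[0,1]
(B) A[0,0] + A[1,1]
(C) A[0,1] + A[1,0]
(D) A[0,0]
B

A[0,0] + A[1,1] is the trace of A. By the cyclic property of the trace, tr(P^(-1)AP) = tr(APP^(-1)) = tr(A), so it is the same for every matrix similar to A.

The other combinations are not similarity invariants. For example, take P = [[1, 2], [0, 1]] (det P = 1), so P^(-1) = [[1, -2], [0, 1]] and
B = P^(-1)AP = [[5, 6], [-3, -4]].
Evaluating each option on A and on B:
(A) A[0,0] + A[1,1] - A[0,1]: 1 for A, -5 for B -> changes
(B) A[0,0] + A[1,1]: 1 for A, 1 for B -> unchanged
(C) A[0,1] + A[1,0]: -3 for A, 3 for B -> changes
(D) A[0,0]: -1 for A, 5 for B -> changes

Only (B) A[0,0] + A[1,1] = 1 survives (and it does so for every P, not just this one), so it is the invariant.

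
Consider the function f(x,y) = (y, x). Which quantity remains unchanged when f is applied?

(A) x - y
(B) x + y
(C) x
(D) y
B

For f(x,y) = (y, x):
After applying f: x' = y, y' = x. So x' + y' = y + x = x + y.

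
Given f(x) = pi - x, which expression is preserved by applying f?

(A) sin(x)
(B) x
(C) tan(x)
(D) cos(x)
A

For f(x) = pi - x:
sin(pi - x) = sin(x), so sine is invariant under this transformation.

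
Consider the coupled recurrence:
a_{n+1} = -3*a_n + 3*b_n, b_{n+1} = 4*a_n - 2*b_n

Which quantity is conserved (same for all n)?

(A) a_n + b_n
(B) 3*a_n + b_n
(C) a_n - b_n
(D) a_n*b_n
A

Replace a_n by a_{n+1} = -3*a_n + 3*b_n and b_n by b_{n+1} = 4*a_n - 2*b_n in each option and simplify:
(A) a_n + b_n  ->  (-3*a_n + 3*b_n) + (4*a_n - 2*b_n) = a_n + b_n   [conserved]
(B) 3*a_n + b_n  ->  3*(-3*a_n + 3*b_n) + (4*a_n - 2*b_n) = -5*a_n + 7*b_n   [not conserved]
(C) a_n - b_n  ->  (-3*a_n + 3*b_n) - (4*a_n - 2*b_n) = -7*a_n + 5*b_n   [not conserved]
(D) a_n*b_n  ->  (-3*a_n + 3*b_n)*(4*a_n - 2*b_n) = -12*a_n^2 + 18*a_n*b_n - 6*b_n^2   [not conserved]

Only (A) a_n + b_n returns to itself after one step, so it is the conserved quantity.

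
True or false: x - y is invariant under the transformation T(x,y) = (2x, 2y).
False

Substitute T(x,y) = (2x, 2y) into the expression and compare with the original.

Original: x - y
After applying T: (2x) - (2y) = 2x - 2y

This differs from the original x - y (difference: x - y), so the expression is NOT invariant.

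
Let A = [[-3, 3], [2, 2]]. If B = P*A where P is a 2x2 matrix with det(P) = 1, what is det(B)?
-12

By the multiplicative property of determinants, det(B) = det(P*A) = det(P) * det(A) = det(A),
so the determinant is invariant under multiplication by any determinant-1 matrix; we just need det(A).

det(A) = (-3)(2) - (3)(2) = -6 - 6 = -12

Therefore det(B) = 1 * (-12) = -12.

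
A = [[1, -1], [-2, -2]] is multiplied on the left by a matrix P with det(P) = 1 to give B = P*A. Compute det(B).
-4

By the multiplicative property of determinants, det(B) = det(P*A) = det(P) * det(A) = det(A),
so the determinant is invariant under multiplication by any determinant-1 matrix; we just need det(A).

det(A) = (1)(-2) - (-1)(-2) = -2 - 2 = -4

Therefore det(B) = 1 * (-4) = -4.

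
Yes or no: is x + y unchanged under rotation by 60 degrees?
No

Applying rotation by 60 degrees: x' = x*cos(60 degrees) - y*sin(60 degrees) = x/2 - sqrt(3)y/2, y' = x*sin(60 degrees) + y*cos(60 degrees) = sqrt(3)x/2 + y/2

Substituting into x + y:
(x/2 - sqrt(3)y/2) + (sqrt(3)x/2 + y/2)
= x/2 + sqrt(3)x/2 - sqrt(3)y/2 + y/2

This differs from the original expression x + y, so it is NOT invariant.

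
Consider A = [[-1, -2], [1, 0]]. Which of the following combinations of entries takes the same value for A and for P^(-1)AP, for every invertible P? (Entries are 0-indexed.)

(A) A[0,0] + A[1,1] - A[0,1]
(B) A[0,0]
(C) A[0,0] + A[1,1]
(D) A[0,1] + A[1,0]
C

A[0,0] + A[1,1] is the trace of A. By the cyclic property of the trace, tr(P^(-1)AP) = tr(APP^(-1)) = tr(A), so it is the same for every matrix similar to A.

The other combinations are not similarity invariants. For example, take P = [[1, 1], [1, 2]] (det P = 1), so P^(-1) = [[2, -1], [-1, 1]] and
B = P^(-1)AP = [[-7, -11], [4, 6]].
Evaluating each option on A and on B:
(A) A[0,0] + A[1,1] - A[0,1]: 1 for A, 10 for B -> changes
(B) A[0,0]: -1 for A, -7 for B -> changes
(C) A[0,0] + A[1,1]: -1 for A, -1 for B -> unchanged
(D) A[0,1] + A[1,0]: -1 for A, -7 for B -> changes

Only (C) A[0,0] + A[1,1] = -1 survives (and it does so for every P, not just this one), so it is the invariant.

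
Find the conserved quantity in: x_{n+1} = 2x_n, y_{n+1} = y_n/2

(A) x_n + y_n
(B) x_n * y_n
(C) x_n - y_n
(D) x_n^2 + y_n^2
B

For the recurrence x_{n+1} = 2x_n, y_{n+1} = y_n/2:

x_{n+1} * y_{n+1} = (2x_n) * (y_n/2) = x_n * y_n
The product is conserved.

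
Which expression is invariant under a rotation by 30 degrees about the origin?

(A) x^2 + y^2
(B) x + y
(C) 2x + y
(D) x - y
A

A rotation by 30 degrees sends (x, y) to (sqrt(3)x/2 - y/2, x/2 + sqrt(3)y/2).
Substitute the transformed coordinates into each option and compare with the original:
(A) x^2 + y^2  ->  (sqrt(3)x/2 - y/2)^2 + (x/2 + sqrt(3)y/2)^2 = x^2 + y^2   [equals x^2 + y^2: invariant]
(B) x + y  ->  (sqrt(3)x/2 - y/2) + (x/2 + sqrt(3)y/2) = x/2 + sqrt(3)x/2 - y/2 + sqrt(3)y/2   [differs from x + y: not invariant]
(C) 2x + y  ->  2(sqrt(3)x/2 - y/2) + (x/2 + sqrt(3)y/2) = x/2 + sqrt(3)x - y + sqrt(3)y/2   [differs from 2x + y: not invariant]
(D) x - y  ->  (sqrt(3)x/2 - y/2) - (x/2 + sqrt(3)y/2) = -x/2 + sqrt(3)x/2 - sqrt(3)y/2 - y/2   [differs from x - y: not invariant]

Only option (A), x^2 + y^2, is unchanged by the transformation.
Geometrically, x^2 + y^2 is the squared distance from the origin, which every rotation about the origin preserves.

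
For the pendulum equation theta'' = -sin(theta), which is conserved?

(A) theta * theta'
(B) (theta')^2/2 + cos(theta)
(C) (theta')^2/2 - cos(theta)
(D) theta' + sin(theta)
C

A first integral I satisfies dI/dt = 0 along every solution. Differentiate each option and use the equation of motion:
(A) d/dt[theta * theta'] = (theta')^2 + theta theta'' = (theta')^2 - theta sin(theta), not identically 0
(B) d/dt[(theta')^2/2 + cos(theta)] = theta' theta'' - sin(theta) theta' = -2 theta' sin(theta), not identically 0
(C) d/dt[(theta')^2/2 - cos(theta)] = theta' theta'' + sin(theta) theta' = theta'(-sin(theta)) + theta' sin(theta) = 0
(D) d/dt[theta' + sin(theta)] = theta'' + cos(theta) theta' = -sin(theta) + theta' cos(theta), not identically 0

Only (C) has zero time-derivative. This is the total energy: kinetic (theta')^2/2 plus potential -cos(theta).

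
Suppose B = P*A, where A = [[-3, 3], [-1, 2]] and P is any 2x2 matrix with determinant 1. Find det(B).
-3

By the multiplicative property of determinants, det(B) = det(P*A) = det(P) * det(A) = det(A),
so the determinant is invariant under multiplication by any determinant-1 matrix; we just need det(A).

det(A) = (-3)(2) - (3)(-1) = -6 - (-3) = -3

Therefore det(B) = 1 * (-3) = -3.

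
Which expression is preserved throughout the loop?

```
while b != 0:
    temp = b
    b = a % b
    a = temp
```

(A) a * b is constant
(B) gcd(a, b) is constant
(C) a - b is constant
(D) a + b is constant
B

A loop invariant must hold before the first iteration and be re-established by every execution of the body.

(B) gcd(a, b) is constant: One iteration replaces (a, b) by (b, a mod b). Since a mod b = a - q*b for an integer q, any common divisor of a and b divides b and a mod b, and conversely; hence gcd(b, a mod b) = gcd(a, b). For instance (38, 8) -> (8, 6) keeps gcd = 2. At exit b = 0 and a = gcd of the original inputs.

The other options fail:
(A) a * b is constant: e.g. (a, b) = (38, 8) -> (8, 6): the product goes from 304 to 48.
(C) a - b is constant: e.g. (a, b) = (38, 8) -> (8, 6): the difference goes from 30 to 2.
(D) a + b is constant: e.g. (a, b) = (38, 8) -> (8, 6): the sum goes from 46 to 14.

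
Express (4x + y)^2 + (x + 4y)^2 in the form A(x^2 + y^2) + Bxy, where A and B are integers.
17(x^2 + y^2) + 16xy

Expanding: (4x + y)^2 = 16x^2 + 8xy + y^2
(x + 4y)^2 = x^2 + 8xy + 16y^2
Sum = (16+1)(x^2+y^2) + 16xy = 17(x^2 + y^2) + 16xy
This is symmetric in x and y.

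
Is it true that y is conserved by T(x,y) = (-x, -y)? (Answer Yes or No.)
No

Substitute T(x,y) = (-x, -y) into the expression and compare with the original.

Original: y
After applying T: (-y) = -y

This differs from the original y (difference: -2y), so the expression is NOT invariant.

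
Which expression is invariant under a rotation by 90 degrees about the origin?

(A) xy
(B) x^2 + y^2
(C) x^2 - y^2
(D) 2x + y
B

A rotation by 90 degrees sends (x, y) to (-y, x).
Substitute the transformed coordinates into each option and compare with the original:
(A) xy  ->  (-y)(x) = -xy   [differs from xy: not invariant]
(B) x^2 + y^2  ->  (-y)^2 + (x)^2 = x^2 + y^2   [equals x^2 + y^2: invariant]
(C) x^2 - y^2  ->  (-y)^2 - (x)^2 = -x^2 + y^2   [differs from x^2 - y^2: not invariant]
(D) 2x + y  ->  2(-y) + (x) = x - 2y   [differs from 2x + y: not invariant]

Only option (B), x^2 + y^2, is unchanged by the transformation.
Geometrically, x^2 + y^2 is the squared distance from the origin, which every rotation about the origin preserves.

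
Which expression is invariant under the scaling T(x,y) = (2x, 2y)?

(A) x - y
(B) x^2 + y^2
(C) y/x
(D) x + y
C

Under the uniform scaling T(x,y) = (2x, 2y):
Substitute the transformed coordinates into each option and compare with the original:
(A) x - y  ->  (2x) - (2y) = 2x - 2y   [differs from x - y: not invariant]
(B) x^2 + y^2  ->  (2x)^2 + (2y)^2 = 4x^2 + 4y^2   [differs from x^2 + y^2: not invariant]
(C) y/x  ->  (2y)/(2x) = y/x   [equals y/x: invariant]
(D) x + y  ->  (2x) + (2y) = 2x + 2y   [differs from x + y: not invariant]

Only option (C), y/x, is unchanged by the transformation.
The common factor 2 cancels in a ratio of coordinates, while sums, products and sums of squares pick up factors of 2 or 4.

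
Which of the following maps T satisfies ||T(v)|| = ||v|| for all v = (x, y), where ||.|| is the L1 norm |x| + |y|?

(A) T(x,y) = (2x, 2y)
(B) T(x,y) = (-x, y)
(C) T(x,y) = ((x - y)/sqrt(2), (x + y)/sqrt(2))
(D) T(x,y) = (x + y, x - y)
B

A transformation preserves a norm if ||T(v)|| = ||v|| for every v; a single vector where the norm changes rules an option out.

(A) T(x,y) = (2x, 2y): v = (1, 0) has norm |1| + |0| = 1, but T(v) = (2, 0) has norm 2 -- not preserved.
(B) T(x,y) = (-x, y): preserves the norm -- it only permutes the coordinates and/or flips signs, which leaves |x| + |y| unchanged.
(C) T(x,y) = ((x - y)/sqrt(2), (x + y)/sqrt(2)): v = (1, 0) has norm |1| + |0| = 1, but T(v) = (sqrt(2)/2, sqrt(2)/2) has norm sqrt(2) -- not preserved.
(D) T(x,y) = (x + y, x - y): v = (1, 0) has norm |1| + |0| = 1, but T(v) = (1, 1) has norm 2 -- not preserved.

Therefore the answer is (B).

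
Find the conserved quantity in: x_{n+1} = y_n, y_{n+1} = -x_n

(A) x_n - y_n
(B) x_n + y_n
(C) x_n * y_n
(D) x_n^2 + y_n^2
D

For the recurrence x_{n+1} = y_n, y_{n+1} = -x_n:

x_{n+1}^2 + y_{n+1}^2 = y_n^2 + (-x_n)^2 = x_n^2 + y_n^2
The sum of squares is conserved (like energy in a harmonic oscillator).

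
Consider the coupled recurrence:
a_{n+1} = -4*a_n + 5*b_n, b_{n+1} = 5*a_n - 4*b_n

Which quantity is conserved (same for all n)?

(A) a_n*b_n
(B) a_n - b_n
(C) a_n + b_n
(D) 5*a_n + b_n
C

Replace a_n by a_{n+1} = -4*a_n + 5*b_n and b_n by b_{n+1} = 5*a_n - 4*b_n in each option and simplify:
(A) a_n*b_n  ->  (-4*a_n + 5*b_n)*(5*a_n - 4*b_n) = -20*a_n^2 + 41*a_n*b_n - 20*b_n^2   [not conserved]
(B) a_n - b_n  ->  (-4*a_n + 5*b_n) - (5*a_n - 4*b_n) = -9*a_n + 9*b_n   [not conserved]
(C) a_n + b_n  ->  (-4*a_n + 5*b_n) + (5*a_n - 4*b_n) = a_n + b_n   [conserved]
(D) 5*a_n + b_n  ->  5*(-4*a_n + 5*b_n) + (5*a_n - 4*b_n) = -15*a_n + 21*b_n   [not conserved]

Only (C) a_n + b_n returns to itself after one step, so it is the conserved quantity.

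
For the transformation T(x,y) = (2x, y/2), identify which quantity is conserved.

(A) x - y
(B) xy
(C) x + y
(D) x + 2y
B

An expression E(x,y) is invariant under T if E(T(x,y)) = E(x,y). Here T(x,y) = (2x, y/2).
Substitute the transformed coordinates into each option and compare with the original:
(A) x - y  ->  (2x) - (y/2) = 2x - y/2   [differs from x - y: not invariant]
(B) xy  ->  (2x)(y/2) = xy   [equals xy: invariant]
(C) x + y  ->  (2x) + (y/2) = 2x + y/2   [differs from x + y: not invariant]
(D) x + 2y  ->  (2x) + 2(y/2) = 2x + y   [differs from x + 2y: not invariant]

Only option (B), xy, is unchanged by the transformation.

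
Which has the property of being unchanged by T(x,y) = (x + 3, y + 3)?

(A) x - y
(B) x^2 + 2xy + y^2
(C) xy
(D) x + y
A

An expression E(x,y) is invariant under T if E(T(x,y)) = E(x,y). Here T(x,y) = (x + 3, y + 3).
Substitute the transformed coordinates into each option and compare with the original:
(A) x - y  ->  (x + 3) - (y + 3) = x - y   [equals x - y: invariant]
(B) x^2 + 2xy + y^2  ->  (x + 3)^2 + 2(x + 3)(y + 3) + (y + 3)^2 = x^2 + 2xy + 12x + y^2 + 12y + 36   [differs from x^2 + 2xy + y^2: not invariant]
(C) xy  ->  (x + 3)(y + 3) = xy + 3x + 3y + 9   [differs from xy: not invariant]
(D) x + y  ->  (x + 3) + (y + 3) = x + y + 6   [differs from x + y: not invariant]

Only option (A), x - y, is unchanged by the transformation.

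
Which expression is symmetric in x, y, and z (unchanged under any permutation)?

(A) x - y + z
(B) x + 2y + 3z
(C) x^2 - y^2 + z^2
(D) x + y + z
D

A symmetric expression is unchanged when the variables are permuted; here the transformation to test is the swap (x, y) -> (y, x).
A symmetric expression must survive every permutation; the single swap x <-> y already eliminates the distractors, and the keyed expression is also unchanged by x <-> z and y <-> z (each variable enters it in exactly the same way).
Substitute the transformed coordinates into each option and compare with the original:
(A) x - y + z  ->  (y) - (x) + z = -x + y + z   [differs from x - y + z: not invariant]
(B) x + 2y + 3z  ->  (y) + 2(x) + 3z = 2x + y + 3z   [differs from x + 2y + 3z: not invariant]
(C) x^2 - y^2 + z^2  ->  (y)^2 - (x)^2 + z^2 = -x^2 + y^2 + z^2   [differs from x^2 - y^2 + z^2: not invariant]
(D) x + y + z  ->  (y) + (x) + z = x + y + z   [equals x + y + z: invariant]

Only option (D), x + y + z, is unchanged by the transformation.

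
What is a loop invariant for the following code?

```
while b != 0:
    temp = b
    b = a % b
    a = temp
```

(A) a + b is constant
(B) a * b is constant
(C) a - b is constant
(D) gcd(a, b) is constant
D

A loop invariant must hold before the first iteration and be re-established by every execution of the body.

(D) gcd(a, b) is constant: One iteration replaces (a, b) by (b, a mod b). Since a mod b = a - q*b for an integer q, any common divisor of a and b divides b and a mod b, and conversely; hence gcd(b, a mod b) = gcd(a, b). For instance (17, 7) -> (7, 3) keeps gcd = 1. At exit b = 0 and a = gcd of the original inputs.

The other options fail:
(A) a + b is constant: e.g. (a, b) = (17, 7) -> (7, 3): the sum goes from 24 to 10.
(B) a * b is constant: e.g. (a, b) = (17, 7) -> (7, 3): the product goes from 119 to 21.
(C) a - b is constant: e.g. (a, b) = (17, 7) -> (7, 3): the difference goes from 10 to 4.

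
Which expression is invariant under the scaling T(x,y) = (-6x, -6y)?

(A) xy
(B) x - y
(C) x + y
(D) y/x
D

Under the uniform scaling T(x,y) = (-6x, -6y):
Substitute the transformed coordinates into each option and compare with the original:
(A) xy  ->  (-6x)(-6y) = 36xy   [differs from xy: not invariant]
(B) x - y  ->  (-6x) - (-6y) = -6x + 6y   [differs from x - y: not invariant]
(C) x + y  ->  (-6x) + (-6y) = -6x - 6y   [differs from x + y: not invariant]
(D) y/x  ->  (-6y)/(-6x) = y/x   [equals y/x: invariant]

Only option (D), y/x, is unchanged by the transformation.
The common factor -6 cancels in a ratio of coordinates, while sums, products and sums of squares pick up factors of -6 or 36.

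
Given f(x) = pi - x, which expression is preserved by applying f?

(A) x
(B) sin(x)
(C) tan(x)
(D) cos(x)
B

For f(x) = pi - x:
sin(pi - x) = sin(x), so sine is invariant under this transformation.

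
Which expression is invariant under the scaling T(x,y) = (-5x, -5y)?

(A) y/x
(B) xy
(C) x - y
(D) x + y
A

Under the uniform scaling T(x,y) = (-5x, -5y):
Substitute the transformed coordinates into each option and compare with the original:
(A) y/x  ->  (-5y)/(-5x) = y/x   [equals y/x: invariant]
(B) xy  ->  (-5x)(-5y) = 25xy   [differs from xy: not invariant]
(C) x - y  ->  (-5x) - (-5y) = -5x + 5y   [differs from x - y: not invariant]
(D) x + y  ->  (-5x) + (-5y) = -5x - 5y   [differs from x + y: not invariant]

Only option (A), y/x, is unchanged by the transformation.
The common factor -5 cancels in a ratio of coordinates, while sums, products and sums of squares pick up factors of -5 or 25.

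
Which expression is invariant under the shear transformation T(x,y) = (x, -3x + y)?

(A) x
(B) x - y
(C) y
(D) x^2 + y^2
A

Under the shear T(x,y) = (x, -3x + y):
Substitute the transformed coordinates into each option and compare with the original:
(A) x  ->  (x) = x   [equals x: invariant]
(B) x - y  ->  (x) - (-3x + y) = 4x - y   [differs from x - y: not invariant]
(C) y  ->  (-3x + y) = -3x + y   [differs from y: not invariant]
(D) x^2 + y^2  ->  (x)^2 + (-3x + y)^2 = 10x^2 - 6xy + y^2   [differs from x^2 + y^2: not invariant]

Only option (A), x, is unchanged by the transformation.
A vertical shear moves points parallel to the y-axis, so the x-coordinate (and any function of x alone) is unchanged.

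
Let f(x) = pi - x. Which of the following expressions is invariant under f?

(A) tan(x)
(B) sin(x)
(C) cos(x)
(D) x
B

For f(x) = pi - x:
sin(pi - x) = sin(x), so sine is invariant under this transformation.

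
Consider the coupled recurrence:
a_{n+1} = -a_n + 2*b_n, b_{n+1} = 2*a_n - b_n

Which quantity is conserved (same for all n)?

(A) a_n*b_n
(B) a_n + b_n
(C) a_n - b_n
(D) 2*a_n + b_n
B

Replace a_n by a_{n+1} = -a_n + 2*b_n and b_n by b_{n+1} = 2*a_n - b_n in each option and simplify:
(A) a_n*b_n  ->  (-a_n + 2*b_n)*(2*a_n - b_n) = -2*a_n^2 + 5*a_n*b_n - 2*b_n^2   [not conserved]
(B) a_n + b_n  ->  (-a_n + 2*b_n) + (2*a_n - b_n) = a_n + b_n   [conserved]
(C) a_n - b_n  ->  (-a_n + 2*b_n) - (2*a_n - b_n) = -3*a_n + 3*b_n   [not conserved]
(D) 2*a_n + b_n  ->  2*(-a_n + 2*b_n) + (2*a_n - b_n) = 3*b_n   [not conserved]

Only (B) a_n + b_n returns to itself after one step, so it is the conserved quantity.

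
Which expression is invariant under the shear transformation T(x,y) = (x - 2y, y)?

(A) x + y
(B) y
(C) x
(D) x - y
B

Under the shear T(x,y) = (x - 2y, y):
Substitute the transformed coordinates into each option and compare with the original:
(A) x + y  ->  (x - 2y) + (y) = x - y   [differs from x + y: not invariant]
(B) y  ->  (y) = y   [equals y: invariant]
(C) x  ->  (x - 2y) = x - 2y   [differs from x: not invariant]
(D) x - y  ->  (x - 2y) - (y) = x - 3y   [differs from x - y: not invariant]

Only option (B), y, is unchanged by the transformation.
A horizontal shear moves points parallel to the x-axis, so the y-coordinate (and any function of y alone) is unchanged.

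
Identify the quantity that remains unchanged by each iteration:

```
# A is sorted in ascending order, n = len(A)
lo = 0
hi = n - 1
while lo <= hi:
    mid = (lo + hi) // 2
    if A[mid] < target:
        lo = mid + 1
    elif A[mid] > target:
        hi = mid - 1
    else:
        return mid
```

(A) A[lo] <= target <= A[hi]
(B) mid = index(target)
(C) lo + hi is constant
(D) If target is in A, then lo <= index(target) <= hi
D

A loop invariant must hold before the first iteration and be re-established by every execution of the body.

(D) If target is in A, then lo <= index(target) <= hi: Before the loop [lo, hi] = [0, n-1] covers every index. When A[mid] < target, sortedness puts target strictly to the right of mid, so setting lo = mid + 1 keeps index(target) in [lo, hi]; symmetrically for hi = mid - 1. Hence 'if target is in A then lo <= index(target) <= hi' holds after every iteration, and when lo > hi it proves target is absent.

The other options fail:
(A) A[lo] <= target <= A[hi]: fails when target is not in A (e.g. target < A[0] already violates it before the loop), so it is not maintained in general.
(B) mid = index(target): mid is just the current probe; it equals index(target) only on the iteration that returns.
(C) lo + hi is constant: each iteration moves exactly one of lo, hi, so lo + hi changes (e.g. 0 + (n-1) becomes (mid+1) + (n-1)).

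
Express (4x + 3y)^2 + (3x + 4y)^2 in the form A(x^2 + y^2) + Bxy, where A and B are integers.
25(x^2 + y^2) + 48xy

Expanding: (4x + 3y)^2 = 16x^2 + 24xy + 9y^2
(3x + 4y)^2 = 9x^2 + 24xy + 16y^2
Sum = (16+9)(x^2+y^2) + 48xy = 25(x^2 + y^2) + 48xy
This is symmetric in x and y.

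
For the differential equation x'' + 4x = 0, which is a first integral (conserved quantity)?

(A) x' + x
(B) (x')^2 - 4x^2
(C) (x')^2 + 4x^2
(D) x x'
C

A first integral I satisfies dI/dt = 0 along every solution. Differentiate each option and use the equation of motion:
(A) d/dt[x' + x] = x'' + x' = -4x + x', not identically 0
(B) d/dt[(x')^2 - 4x^2] = 2x'x'' - 8x x' = -16x x', not identically 0
(C) d/dt[(x')^2 + 4x^2] = 2x'x'' + 8x x' = 2x'(-4x) + 8x x' = 0
(D) d/dt[x x'] = (x')^2 + x x'' = (x')^2 - 4x^2, not identically 0

Only (C) has zero time-derivative. So the energy-like quantity (x')^2 + 4x^2 is the first integral.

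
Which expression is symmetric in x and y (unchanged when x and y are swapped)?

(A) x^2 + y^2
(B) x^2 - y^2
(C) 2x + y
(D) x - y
A

A symmetric expression is unchanged when the variables are permuted; here the transformation to test is the swap (x, y) -> (y, x).
Substitute the transformed coordinates into each option and compare with the original:
(A) x^2 + y^2  ->  (y)^2 + (x)^2 = x^2 + y^2   [equals x^2 + y^2: invariant]
(B) x^2 - y^2  ->  (y)^2 - (x)^2 = -x^2 + y^2   [differs from x^2 - y^2: not invariant]
(C) 2x + y  ->  2(y) + (x) = x + 2y   [differs from 2x + y: not invariant]
(D) x - y  ->  (y) - (x) = -x + y   [differs from x - y: not invariant]

Only option (A), x^2 + y^2, is unchanged by the transformation.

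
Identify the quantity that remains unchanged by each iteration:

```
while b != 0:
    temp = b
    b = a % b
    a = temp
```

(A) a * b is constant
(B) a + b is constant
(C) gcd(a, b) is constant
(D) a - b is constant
C

A loop invariant must hold before the first iteration and be re-established by every execution of the body.

(C) gcd(a, b) is constant: One iteration replaces (a, b) by (b, a mod b). Since a mod b = a - q*b for an integer q, any common divisor of a and b divides b and a mod b, and conversely; hence gcd(b, a mod b) = gcd(a, b). For instance (19, 10) -> (10, 9) keeps gcd = 1. At exit b = 0 and a = gcd of the original inputs.

The other options fail:
(A) a * b is constant: e.g. (a, b) = (19, 10) -> (10, 9): the product goes from 190 to 90.
(B) a + b is constant: e.g. (a, b) = (19, 10) -> (10, 9): the sum goes from 29 to 19.
(D) a - b is constant: e.g. (a, b) = (19, 10) -> (10, 9): the difference goes from 9 to 1.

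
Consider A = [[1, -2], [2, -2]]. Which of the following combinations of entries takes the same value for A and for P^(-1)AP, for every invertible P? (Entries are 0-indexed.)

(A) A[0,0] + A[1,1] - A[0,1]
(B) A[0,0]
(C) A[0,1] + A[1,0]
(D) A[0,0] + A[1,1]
D

A[0,0] + A[1,1] is the trace of A. By the cyclic property of the trace, tr(P^(-1)AP) = tr(APP^(-1)) = tr(A), so it is the same for every matrix similar to A.

The other combinations are not similarity invariants. For example, take P = [[1, 2], [0, 1]] (det P = 1), so P^(-1) = [[1, -2], [0, 1]] and
B = P^(-1)AP = [[-3, -4], [2, 2]].
Evaluating each option on A and on B:
(A) A[0,0] + A[1,1] - A[0,1]: 1 for A, 3 for B -> changes
(B) A[0,0]: 1 for A, -3 for B -> changes
(C) A[0,1] + A[1,0]: 0 for A, -2 for B -> changes
(D) A[0,0] + A[1,1]: -1 for A, -1 for B -> unchanged

Only (D) A[0,0] + A[1,1] = -1 survives (and it does so for every P, not just this one), so it is the invariant.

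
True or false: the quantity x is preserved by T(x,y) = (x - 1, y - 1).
False

Substitute T(x,y) = (x - 1, y - 1) into the expression and compare with the original.

Original: x
After applying T: (x - 1) = x - 1

This differs from the original x (difference: -1), so the expression is NOT invariant.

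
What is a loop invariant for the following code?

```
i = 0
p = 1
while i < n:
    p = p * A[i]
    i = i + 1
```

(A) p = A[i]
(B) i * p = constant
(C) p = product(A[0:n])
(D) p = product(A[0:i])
D

A loop invariant must hold before the first iteration and be re-established by every execution of the body.

(D) p = product(A[0:i]): Initially i = 0 and p = 1 = product of the empty slice A[0:0]. If p = product(A[0:i]) holds at the top of an iteration, the body sets p to product(A[0:i]) * A[i] = product(A[0:i+1]) and then i to i+1, so the property is restored. At exit i = n, giving p = product(A[0:n]).

The other options fail:
(A) p = A[i]: after the first iteration p = A[0] but i = 1; in general p is a product of several elements, not a single one.
(B) i * p = constant: initially i * p = 0, but after one iteration it is 1 * A[0], which is nonzero in general.
(C) p = product(A[0:n]): false before the loop (p = 1, not the full product) -- it only becomes true at exit.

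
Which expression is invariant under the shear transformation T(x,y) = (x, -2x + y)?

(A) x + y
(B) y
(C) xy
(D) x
D

Under the shear T(x,y) = (x, -2x + y):
Substitute the transformed coordinates into each option and compare with the original:
(A) x + y  ->  (x) + (-2x + y) = -x + y   [differs from x + y: not invariant]
(B) y  ->  (-2x + y) = -2x + y   [differs from y: not invariant]
(C) xy  ->  (x)(-2x + y) = -2x^2 + xy   [differs from xy: not invariant]
(D) x  ->  (x) = x   [equals x: invariant]

Only option (D), x, is unchanged by the transformation.
A vertical shear moves points parallel to the y-axis, so the x-coordinate (and any function of x alone) is unchanged.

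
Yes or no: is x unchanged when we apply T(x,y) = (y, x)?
No

Substitute T(x,y) = (y, x) into the expression and compare with the original.

Original: x
After applying T: (y) = y

This differs from the original x (difference: -x + y), so the expression is NOT invariant.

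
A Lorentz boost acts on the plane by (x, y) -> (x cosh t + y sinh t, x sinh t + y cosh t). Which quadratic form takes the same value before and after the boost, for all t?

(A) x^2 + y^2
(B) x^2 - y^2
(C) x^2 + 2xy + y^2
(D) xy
B

Write x' = x cosh t + y sinh t, y' = x sinh t + y cosh t and substitute into each option:
(A) x^2 + y^2: (x cosh t + y sinh t)^2 + (x sinh t + y cosh t)^2 = (x^2 + y^2)(cosh^2 t + sinh^2 t) + 4xy sinh t cosh t = (x^2 + y^2) cosh 2t + 2xy sinh 2t   [not invariant for t != 0]
(B) x^2 - y^2: (x cosh t + y sinh t)^2 - (x sinh t + y cosh t)^2 = x^2(cosh^2 t - sinh^2 t) + 2xy(cosh t sinh t - sinh t cosh t) + y^2(sinh^2 t - cosh^2 t) = x^2 - y^2   [invariant, using cosh^2 t - sinh^2 t = 1]
(C) x^2 + 2xy + y^2: (x' + y')^2 with x' + y' = (x + y)(cosh t + sinh t) = (x + y)e^t, so it becomes (x + y)^2 e^(2t)   [not invariant for t != 0]
(D) xy: (x cosh t + y sinh t)(x sinh t + y cosh t) = xy(cosh^2 t + sinh^2 t) + (x^2 + y^2) sinh t cosh t = xy cosh 2t + (x^2 + y^2)(sinh 2t)/2   [not invariant for t != 0]

Only (B) x^2 - y^2 is unchanged; it is the Minkowski form preserved by Lorentz boosts, just as x^2 + y^2 is preserved by ordinary rotations.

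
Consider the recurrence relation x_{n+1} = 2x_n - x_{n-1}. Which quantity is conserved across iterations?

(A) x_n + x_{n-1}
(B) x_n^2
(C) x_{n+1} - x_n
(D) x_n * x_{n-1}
C

For the recurrence x_{n+1} = 2x_n - x_{n-1}:

If x_{n+1} = 2x_n - x_{n-1}, then:
x_{n+1} - x_n = x_n - x_{n-1}
The first difference is constant throughout the sequence.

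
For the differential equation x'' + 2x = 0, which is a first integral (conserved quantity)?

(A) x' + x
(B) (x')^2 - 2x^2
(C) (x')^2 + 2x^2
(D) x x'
C

A first integral I satisfies dI/dt = 0 along every solution. Differentiate each option and use the equation of motion:
(A) d/dt[x' + x] = x'' + x' = -2x + x', not identically 0
(B) d/dt[(x')^2 - 2x^2] = 2x'x'' - 4x x' = -8x x', not identically 0
(C) d/dt[(x')^2 + 2x^2] = 2x'x'' + 4x x' = 2x'(-2x) + 4x x' = 0
(D) d/dt[x x'] = (x')^2 + x x'' = (x')^2 - 2x^2, not identically 0

Only (C) has zero time-derivative. So the energy-like quantity (x')^2 + 2x^2 is the first integral.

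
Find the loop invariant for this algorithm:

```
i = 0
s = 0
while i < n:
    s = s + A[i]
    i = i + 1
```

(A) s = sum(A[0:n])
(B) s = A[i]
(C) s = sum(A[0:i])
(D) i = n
C

A loop invariant must hold before the first iteration and be re-established by every execution of the body.

(C) s = sum(A[0:i]): Initially i = 0 and s = 0 = sum of the empty slice A[0:0]. If s = sum(A[0:i]) holds at the top of an iteration, the body sets s to sum(A[0:i]) + A[i] = sum(A[0:i+1]) and then i to i+1, so s = sum(A[0:i]) holds again. At exit i = n, giving s = sum(A[0:n]).

The other options fail:
(A) s = sum(A[0:n]): false before the loop (s = 0, not the full sum) -- it only becomes true at exit.
(B) s = A[i]: after the first iteration s = A[0] but i = 1, so s = A[i] compares s with the wrong element (and fails in general).
(D) i = n: false initially (i = 0); it is the exit condition, not an invariant.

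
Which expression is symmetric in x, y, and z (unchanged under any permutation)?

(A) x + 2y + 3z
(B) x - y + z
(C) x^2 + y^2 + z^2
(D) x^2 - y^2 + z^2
C

A symmetric expression is unchanged when the variables are permuted; here the transformation to test is the swap (x, y) -> (y, x).
A symmetric expression must survive every permutation; the single swap x <-> y already eliminates the distractors, and the keyed expression is also unchanged by x <-> z and y <-> z (each variable enters it in exactly the same way).
Substitute the transformed coordinates into each option and compare with the original:
(A) x + 2y + 3z  ->  (y) + 2(x) + 3z = 2x + y + 3z   [differs from x + 2y + 3z: not invariant]
(B) x - y + z  ->  (y) - (x) + z = -x + y + z   [differs from x - y + z: not invariant]
(C) x^2 + y^2 + z^2  ->  (y)^2 + (x)^2 + z^2 = x^2 + y^2 + z^2   [equals x^2 + y^2 + z^2: invariant]
(D) x^2 - y^2 + z^2  ->  (y)^2 - (x)^2 + z^2 = -x^2 + y^2 + z^2   [differs from x^2 - y^2 + z^2: not invariant]

Only option (C), x^2 + y^2 + z^2, is unchanged by the transformation.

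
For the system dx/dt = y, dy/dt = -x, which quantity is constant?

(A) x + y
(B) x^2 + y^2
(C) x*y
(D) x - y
B

A first integral I satisfies dI/dt = 0 along every solution. Differentiate each option and use the equation of motion:
(A) d/dt[x + y] = y + (-x) = y - x, not identically 0
(B) d/dt[x^2 + y^2] = 2x*dx/dt + 2y*dy/dt = 2x*y + 2y*(-x) = 0
(C) d/dt[x*y] = (dx/dt)y + x(dy/dt) = y^2 - x^2, not identically 0
(D) d/dt[x - y] = y - (-x) = x + y, not identically 0

Only (B) has zero time-derivative. So x^2 + y^2 (the squared radius; trajectories are circles) is the conserved quantity.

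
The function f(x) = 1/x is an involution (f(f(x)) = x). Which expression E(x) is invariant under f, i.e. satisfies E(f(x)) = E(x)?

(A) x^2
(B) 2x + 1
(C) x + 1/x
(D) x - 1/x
C

Replace x by f(x) = 1/x in each option and simplify. As a quick numerical cross-check, also compare E(4) with E(f(4)) = E(1/4).

(A) x^2  ->  (1/x)^2 = x^(-2); check: E(4) = 16 but E(1/4) = 1/16.   [not invariant]
(B) 2x + 1  ->  2(1/x) + 1 = (x + 2)/x; check: E(4) = 9 but E(1/4) = 3/2.   [not invariant]
(C) x + 1/x  ->  (1/x) + 1/(1/x), which simplifies back to x + 1/x; check: E(4) = 17/4, E(1/4) = 17/4.   [invariant]
(D) x - 1/x  ->  (1/x) - 1/(1/x) = -x + 1/x; check: E(4) = 15/4 but E(1/4) = -15/4.   [not invariant]

Only (C) is unchanged. E is symmetric under swapping x with f(x) = 1/x, which is exactly what an involution does.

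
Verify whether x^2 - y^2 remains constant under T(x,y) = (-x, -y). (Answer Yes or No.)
Yes

Substitute T(x,y) = (-x, -y) into the expression and compare with the original.

Original: x^2 - y^2
After applying T: (-x)^2 - (-y)^2 = x^2 - y^2

This is identical to the original x^2 - y^2, so the expression is invariant.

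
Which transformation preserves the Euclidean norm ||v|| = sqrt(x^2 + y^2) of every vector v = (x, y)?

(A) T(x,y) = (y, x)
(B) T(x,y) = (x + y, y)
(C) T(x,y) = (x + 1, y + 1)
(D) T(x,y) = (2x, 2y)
A

A transformation preserves a norm if ||T(v)|| = ||v|| for every v; a single vector where the norm changes rules an option out.

(A) T(x,y) = (y, x): preserves the norm -- it is an orthogonal map (a rotation/reflection), and (y)^2 + (x)^2 simplifies to x^2 + y^2.
(B) T(x,y) = (x + y, y): v = (0, 1) has norm sqrt((0)^2 + (1)^2) = 1, but T(v) = (1, 1) has norm sqrt(2) -- not preserved.
(C) T(x,y) = (x + 1, y + 1): v = (1, 0) has norm sqrt((1)^2 + (0)^2) = 1, but T(v) = (2, 1) has norm sqrt(5) -- not preserved.
(D) T(x,y) = (2x, 2y): v = (1, 0) has norm sqrt((1)^2 + (0)^2) = 1, but T(v) = (2, 0) has norm 2 -- not preserved.

Therefore the answer is (A).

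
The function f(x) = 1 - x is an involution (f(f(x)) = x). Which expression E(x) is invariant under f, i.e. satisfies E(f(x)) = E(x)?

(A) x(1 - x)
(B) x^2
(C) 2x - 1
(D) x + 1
A

Replace x by f(x) = 1 - x in each option and simplify. As a quick numerical cross-check, also compare E(4) with E(f(4)) = E(-3).

(A) x(1 - x)  ->  (1 - x)(1 - (1 - x)), which simplifies back to x(1 - x); check: E(4) = -12, E(-3) = -12.   [invariant]
(B) x^2  ->  (1 - x)^2 = (x - 1)^2; check: E(4) = 16 but E(-3) = 9.   [not invariant]
(C) 2x - 1  ->  2(1 - x) - 1 = 1 - 2x; check: E(4) = 7 but E(-3) = -7.   [not invariant]
(D) x + 1  ->  (1 - x) + 1 = 2 - x; check: E(4) = 5 but E(-3) = -2.   [not invariant]

Only (A) is unchanged. E is symmetric under swapping x with f(x) = 1 - x, which is exactly what an involution does.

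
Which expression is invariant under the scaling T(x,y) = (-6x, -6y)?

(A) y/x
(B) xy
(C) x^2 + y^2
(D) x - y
A

Under the uniform scaling T(x,y) = (-6x, -6y):
Substitute the transformed coordinates into each option and compare with the original:
(A) y/x  ->  (-6y)/(-6x) = y/x   [equals y/x: invariant]
(B) xy  ->  (-6x)(-6y) = 36xy   [differs from xy: not invariant]
(C) x^2 + y^2  ->  (-6x)^2 + (-6y)^2 = 36x^2 + 36y^2   [differs from x^2 + y^2: not invariant]
(D) x - y  ->  (-6x) - (-6y) = -6x + 6y   [differs from x - y: not invariant]

Only option (A), y/x, is unchanged by the transformation.
The common factor -6 cancels in a ratio of coordinates, while sums, products and sums of squares pick up factors of -6 or 36.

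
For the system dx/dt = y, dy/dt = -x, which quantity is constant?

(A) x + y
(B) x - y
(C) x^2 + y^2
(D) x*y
C

A first integral I satisfies dI/dt = 0 along every solution. Differentiate each option and use the equation of motion:
(A) d/dt[x + y] = y + (-x) = y - x, not identically 0
(B) d/dt[x - y] = y - (-x) = x + y, not identically 0
(C) d/dt[x^2 + y^2] = 2x*dx/dt + 2y*dy/dt = 2x*y + 2y*(-x) = 0
(D) d/dt[x*y] = (dx/dt)y + x(dy/dt) = y^2 - x^2, not identically 0

Only (C) has zero time-derivative. So x^2 + y^2 (the squared radius; trajectories are circles) is the conserved quantity.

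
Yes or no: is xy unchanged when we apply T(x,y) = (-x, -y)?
Yes

Substitute T(x,y) = (-x, -y) into the expression and compare with the original.

Original: xy
After applying T: (-x)(-y) = xy

This is identical to the original xy, so the expression is invariant.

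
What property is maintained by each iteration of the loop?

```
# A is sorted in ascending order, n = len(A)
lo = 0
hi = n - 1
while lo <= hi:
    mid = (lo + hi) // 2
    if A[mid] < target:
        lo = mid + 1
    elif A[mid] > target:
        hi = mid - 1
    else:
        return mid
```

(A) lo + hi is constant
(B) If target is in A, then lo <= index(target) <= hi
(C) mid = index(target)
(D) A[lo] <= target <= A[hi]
B

A loop invariant must hold before the first iteration and be re-established by every execution of the body.

(B) If target is in A, then lo <= index(target) <= hi: Before the loop [lo, hi] = [0, n-1] covers every index. When A[mid] < target, sortedness puts target strictly to the right of mid, so setting lo = mid + 1 keeps index(target) in [lo, hi]; symmetrically for hi = mid - 1. Hence 'if target is in A then lo <= index(target) <= hi' holds after every iteration, and when lo > hi it proves target is absent.

The other options fail:
(A) lo + hi is constant: each iteration moves exactly one of lo, hi, so lo + hi changes (e.g. 0 + (n-1) becomes (mid+1) + (n-1)).
(C) mid = index(target): mid is just the current probe; it equals index(target) only on the iteration that returns.
(D) A[lo] <= target <= A[hi]: fails when target is not in A (e.g. target < A[0] already violates it before the loop), so it is not maintained in general.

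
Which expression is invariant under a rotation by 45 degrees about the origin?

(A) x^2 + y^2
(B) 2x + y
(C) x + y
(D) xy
A

A rotation by 45 degrees sends (x, y) to (sqrt(2)x/2 - sqrt(2)y/2, sqrt(2)x/2 + sqrt(2)y/2).
Substitute the transformed coordinates into each option and compare with the original:
(A) x^2 + y^2  ->  (sqrt(2)x/2 - sqrt(2)y/2)^2 + (sqrt(2)x/2 + sqrt(2)y/2)^2 = x^2 + y^2   [equals x^2 + y^2: invariant]
(B) 2x + y  ->  2(sqrt(2)x/2 - sqrt(2)y/2) + (sqrt(2)x/2 + sqrt(2)y/2) = 3sqrt(2)x/2 - sqrt(2)y/2   [differs from 2x + y: not invariant]
(C) x + y  ->  (sqrt(2)x/2 - sqrt(2)y/2) + (sqrt(2)x/2 + sqrt(2)y/2) = sqrt(2)x   [differs from x + y: not invariant]
(D) xy  ->  (sqrt(2)x/2 - sqrt(2)y/2)(sqrt(2)x/2 + sqrt(2)y/2) = x^2/2 - y^2/2   [differs from xy: not invariant]

Only option (A), x^2 + y^2, is unchanged by the transformation.
Geometrically, x^2 + y^2 is the squared distance from the origin, which every rotation about the origin preserves.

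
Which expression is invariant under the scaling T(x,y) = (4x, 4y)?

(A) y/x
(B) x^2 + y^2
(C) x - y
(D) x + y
A

Under the uniform scaling T(x,y) = (4x, 4y):
Substitute the transformed coordinates into each option and compare with the original:
(A) y/x  ->  (4y)/(4x) = y/x   [equals y/x: invariant]
(B) x^2 + y^2  ->  (4x)^2 + (4y)^2 = 16x^2 + 16y^2   [differs from x^2 + y^2: not invariant]
(C) x - y  ->  (4x) - (4y) = 4x - 4y   [differs from x - y: not invariant]
(D) x + y  ->  (4x) + (4y) = 4x + 4y   [differs from x + y: not invariant]

Only option (A), y/x, is unchanged by the transformation.
The common factor 4 cancels in a ratio of coordinates, while sums, products and sums of squares pick up factors of 4 or 16.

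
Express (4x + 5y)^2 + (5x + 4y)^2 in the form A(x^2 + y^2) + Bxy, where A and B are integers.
41(x^2 + y^2) + 80xy

Expanding: (4x + 5y)^2 = 16x^2 + 40xy + 25y^2
(5x + 4y)^2 = 25x^2 + 40xy + 16y^2
Sum = (16+25)(x^2+y^2) + 80xy = 41(x^2 + y^2) + 80xy
This is symmetric in x and y.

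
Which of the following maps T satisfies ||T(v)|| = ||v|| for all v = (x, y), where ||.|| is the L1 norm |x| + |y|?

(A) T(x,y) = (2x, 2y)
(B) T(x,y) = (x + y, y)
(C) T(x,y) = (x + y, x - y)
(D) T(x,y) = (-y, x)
D

A transformation preserves a norm if ||T(v)|| = ||v|| for every v; a single vector where the norm changes rules an option out.

(A) T(x,y) = (2x, 2y): v = (1, 0) has norm |1| + |0| = 1, but T(v) = (2, 0) has norm 2 -- not preserved.
(B) T(x,y) = (x + y, y): v = (0, 1) has norm |0| + |1| = 1, but T(v) = (1, 1) has norm 2 -- not preserved.
(C) T(x,y) = (x + y, x - y): v = (1, 0) has norm |1| + |0| = 1, but T(v) = (1, 1) has norm 2 -- not preserved.
(D) T(x,y) = (-y, x): preserves the norm -- it only permutes the coordinates and/or flips signs, which leaves |x| + |y| unchanged.

Therefore the answer is (D).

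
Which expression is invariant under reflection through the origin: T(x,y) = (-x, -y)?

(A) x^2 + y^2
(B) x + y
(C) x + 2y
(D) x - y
A

The map is reflection through the origin: T(x,y) = (-x, -y).
Substitute the transformed coordinates into each option and compare with the original:
(A) x^2 + y^2  ->  (-x)^2 + (-y)^2 = x^2 + y^2   [equals x^2 + y^2: invariant]
(B) x + y  ->  (-x) + (-y) = -x - y   [differs from x + y: not invariant]
(C) x + 2y  ->  (-x) + 2(-y) = -x - 2y   [differs from x + 2y: not invariant]
(D) x - y  ->  (-x) - (-y) = -x + y   [differs from x - y: not invariant]

Only option (A), x^2 + y^2, is unchanged by the transformation.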